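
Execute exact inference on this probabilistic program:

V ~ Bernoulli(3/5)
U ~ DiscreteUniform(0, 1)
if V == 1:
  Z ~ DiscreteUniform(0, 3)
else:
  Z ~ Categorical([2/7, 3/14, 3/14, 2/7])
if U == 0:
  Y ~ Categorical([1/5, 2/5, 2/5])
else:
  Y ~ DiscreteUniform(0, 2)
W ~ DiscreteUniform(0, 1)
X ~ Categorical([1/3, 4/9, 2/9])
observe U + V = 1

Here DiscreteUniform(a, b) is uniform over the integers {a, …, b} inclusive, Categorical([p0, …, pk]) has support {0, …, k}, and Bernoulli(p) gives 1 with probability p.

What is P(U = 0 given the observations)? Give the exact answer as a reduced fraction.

Enumerate traces; 144 have nonzero weight after conditioning:
  (V=0, U=1, Z=0, Y=0, W=0, X=0) weight 1/315
  (V=0, U=1, Z=0, Y=0, W=0, X=1) weight 4/945
  (V=0, U=1, Z=0, Y=0, W=0, X=2) weight 2/945
  (V=0, U=1, Z=0, Y=0, W=1, X=0) weight 1/315
  (V=0, U=1, Z=0, Y=0, W=1, X=1) weight 4/945
  (V=0, U=1, Z=0, Y=0, W=1, X=2) weight 2/945
  (V=0, U=1, Z=0, Y=1, W=0, X=0) weight 1/315
  (V=0, U=1, Z=0, Y=1, W=0, X=1) weight 4/945
  (V=1, U=0, Z=0, Y=0, W=0, X=0) weight 1/400
  … 135 more
Group by U:
  weight(U=0) = 3/10
  weight(U=1) = 1/5
Total weight = 3/10 + 1/5 = 1/2
P(U=0 | obs) = 3/10 / 1/2 = 3/5
P(U=1 | obs) = 1/5 / 1/2 = 2/5

P(U = 0 | obs) = 3/5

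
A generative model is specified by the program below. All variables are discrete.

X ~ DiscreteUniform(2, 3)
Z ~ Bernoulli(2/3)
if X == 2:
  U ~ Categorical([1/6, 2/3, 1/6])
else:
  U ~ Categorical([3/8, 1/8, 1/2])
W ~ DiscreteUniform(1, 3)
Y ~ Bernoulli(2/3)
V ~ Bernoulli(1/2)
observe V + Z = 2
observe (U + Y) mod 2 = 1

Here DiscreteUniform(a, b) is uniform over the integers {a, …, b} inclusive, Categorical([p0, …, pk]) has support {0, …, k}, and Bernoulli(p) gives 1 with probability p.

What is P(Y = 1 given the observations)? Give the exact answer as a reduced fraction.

Enumerate traces; 18 have nonzero weight after conditioning:
  (X=2, Z=1, U=0, W=1, Y=1, V=1) weight 1/162
  (X=2, Z=1, U=0, W=2, Y=1, V=1) weight 1/162
  (X=2, Z=1, U=0, W=3, Y=1, V=1) weight 1/162
  (X=2, Z=1, U=1, W=1, Y=0, V=1) weight 1/81
  (X=2, Z=1, U=1, W=2, Y=0, V=1) weight 1/81
  (X=2, Z=1, U=1, W=3, Y=0, V=1) weight 1/81
  (X=2, Z=1, U=2, W=1, Y=1, V=1) weight 1/162
  (X=2, Z=1, U=2, W=2, Y=1, V=1) weight 1/162
  … 10 more
Group by Y:
  weight(Y=0) = 19/432
  weight(Y=1) = 29/216
Total weight = 19/432 + 29/216 = 77/432
P(Y=0 | obs) = 19/432 / 77/432 = 19/77
P(Y=1 | obs) = 29/216 / 77/432 = 58/77

P(Y = 1 | obs) = 58/77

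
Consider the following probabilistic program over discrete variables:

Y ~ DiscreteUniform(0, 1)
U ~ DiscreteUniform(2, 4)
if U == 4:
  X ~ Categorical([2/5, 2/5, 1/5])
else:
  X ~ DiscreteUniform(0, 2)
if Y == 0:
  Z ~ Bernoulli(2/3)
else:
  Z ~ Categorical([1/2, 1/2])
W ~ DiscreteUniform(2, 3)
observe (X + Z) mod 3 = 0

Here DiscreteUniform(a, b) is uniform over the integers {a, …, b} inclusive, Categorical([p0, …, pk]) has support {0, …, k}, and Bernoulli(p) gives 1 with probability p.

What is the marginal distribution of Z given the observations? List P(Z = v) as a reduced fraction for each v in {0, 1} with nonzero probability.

P(Z=0) = 80/171, P(Z=1) = 91/171

Enumerate traces; 24 have nonzero weight after conditioning:
  (Y=0, U=2, X=0, Z=0, W=2) weight 1/108
  (Y=0, U=2, X=0, Z=0, W=3) weight 1/108
  (Y=0, U=2, X=2, Z=1, W=2) weight 1/54
  (Y=0, U=2, X=2, Z=1, W=3) weight 1/54
  (Y=0, U=3, X=0, Z=0, W=2) weight 1/108
  (Y=0, U=3, X=0, Z=0, W=3) weight 1/108
  (Y=0, U=3, X=2, Z=1, W=2) weight 1/54
  (Y=0, U=3, X=2, Z=1, W=3) weight 1/54
  … 16 more
Group by Z:
  weight(Z=0) = 4/27
  weight(Z=1) = 91/540
Total weight = 4/27 + 91/540 = 19/60
P(Z=0 | obs) = 4/27 / 19/60 = 80/171
P(Z=1 | obs) = 91/540 / 19/60 = 91/171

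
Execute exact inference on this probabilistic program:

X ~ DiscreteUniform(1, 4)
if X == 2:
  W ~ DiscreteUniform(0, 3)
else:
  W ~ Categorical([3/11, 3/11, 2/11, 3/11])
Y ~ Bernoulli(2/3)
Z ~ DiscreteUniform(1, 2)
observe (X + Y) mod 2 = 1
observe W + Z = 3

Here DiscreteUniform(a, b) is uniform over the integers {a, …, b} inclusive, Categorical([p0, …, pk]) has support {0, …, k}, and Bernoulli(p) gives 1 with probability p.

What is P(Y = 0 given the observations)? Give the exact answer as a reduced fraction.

P(Y = 0 | obs) = 10/31

Enumerate traces; 8 have nonzero weight after conditioning:
  (X=1, W=1, Y=0, Z=2) weight 1/88
  (X=1, W=2, Y=0, Z=1) weight 1/132
  (X=2, W=1, Y=1, Z=2) weight 1/48
  (X=2, W=2, Y=1, Z=1) weight 1/48
  (X=3, W=1, Y=0, Z=2) weight 1/88
  (X=3, W=2, Y=0, Z=1) weight 1/132
  (X=4, W=1, Y=1, Z=2) weight 1/44
  (X=4, W=2, Y=1, Z=1) weight 1/66
Group by Y:
  weight(Y=0) = 5/132
  weight(Y=1) = 7/88
Total weight = 5/132 + 7/88 = 31/264
P(Y=0 | obs) = 5/132 / 31/264 = 10/31
P(Y=1 | obs) = 7/88 / 31/264 = 21/31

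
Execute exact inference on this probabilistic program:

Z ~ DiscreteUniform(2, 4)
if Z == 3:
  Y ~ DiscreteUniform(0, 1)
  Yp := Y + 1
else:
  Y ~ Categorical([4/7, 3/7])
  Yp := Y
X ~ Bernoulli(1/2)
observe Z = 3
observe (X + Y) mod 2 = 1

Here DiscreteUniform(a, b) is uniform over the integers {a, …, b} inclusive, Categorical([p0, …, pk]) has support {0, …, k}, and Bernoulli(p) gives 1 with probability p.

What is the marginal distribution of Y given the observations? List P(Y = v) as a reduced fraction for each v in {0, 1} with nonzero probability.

Enumerate traces; 2 have nonzero weight after conditioning:
  (Z=3, Y=0, X=1) weight 1/12
  (Z=3, Y=1, X=0) weight 1/12
Group by Y:
  weight(Y=0) = 1/12
  weight(Y=1) = 1/12
Total weight = 1/12 + 1/12 = 1/6
P(Y=0 | obs) = 1/12 / 1/6 = 1/2
P(Y=1 | obs) = 1/12 / 1/6 = 1/2

P(Y=0) = 1/2, P(Y=1) = 1/2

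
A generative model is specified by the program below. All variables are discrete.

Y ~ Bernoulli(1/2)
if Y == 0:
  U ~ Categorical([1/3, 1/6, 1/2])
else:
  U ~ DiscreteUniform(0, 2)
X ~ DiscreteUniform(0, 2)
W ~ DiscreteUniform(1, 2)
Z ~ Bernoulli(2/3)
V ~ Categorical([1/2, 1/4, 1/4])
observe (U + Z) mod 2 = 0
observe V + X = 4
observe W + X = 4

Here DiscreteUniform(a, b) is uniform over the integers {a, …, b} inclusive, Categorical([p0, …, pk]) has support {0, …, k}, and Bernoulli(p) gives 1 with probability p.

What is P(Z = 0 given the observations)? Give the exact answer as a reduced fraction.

Enumerate traces; 6 have nonzero weight after conditioning:
  (Y=0, U=0, X=2, W=2, Z=0, V=2) weight 1/432
  (Y=0, U=1, X=2, W=2, Z=1, V=2) weight 1/432
  (Y=0, U=2, X=2, W=2, Z=0, V=2) weight 1/288
  (Y=1, U=0, X=2, W=2, Z=0, V=2) weight 1/432
  (Y=1, U=1, X=2, W=2, Z=1, V=2) weight 1/216
  (Y=1, U=2, X=2, W=2, Z=0, V=2) weight 1/432
Group by Z:
  weight(Z=0) = 1/96
  weight(Z=1) = 1/144
Total weight = 1/96 + 1/144 = 5/288
P(Z=0 | obs) = 1/96 / 5/288 = 3/5
P(Z=1 | obs) = 1/144 / 5/288 = 2/5

P(Z = 0 | obs) = 3/5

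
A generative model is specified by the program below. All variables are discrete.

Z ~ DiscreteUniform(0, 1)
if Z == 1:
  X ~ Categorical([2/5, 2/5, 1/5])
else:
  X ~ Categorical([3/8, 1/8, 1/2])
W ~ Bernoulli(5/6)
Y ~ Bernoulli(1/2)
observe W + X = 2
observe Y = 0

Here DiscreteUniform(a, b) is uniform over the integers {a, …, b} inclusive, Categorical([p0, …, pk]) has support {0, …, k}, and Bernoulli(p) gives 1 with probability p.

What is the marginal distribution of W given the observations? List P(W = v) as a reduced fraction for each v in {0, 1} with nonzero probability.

Enumerate traces; 4 have nonzero weight after conditioning:
  (Z=0, X=1, W=1, Y=0) weight 5/192
  (Z=0, X=2, W=0, Y=0) weight 1/48
  (Z=1, X=1, W=1, Y=0) weight 1/12
  (Z=1, X=2, W=0, Y=0) weight 1/120
Group by W:
  weight(W=0) = 7/240
  weight(W=1) = 7/64
Total weight = 7/240 + 7/64 = 133/960
P(W=0 | obs) = 7/240 / 133/960 = 4/19
P(W=1 | obs) = 7/64 / 133/960 = 15/19

P(W=0) = 4/19, P(W=1) = 15/19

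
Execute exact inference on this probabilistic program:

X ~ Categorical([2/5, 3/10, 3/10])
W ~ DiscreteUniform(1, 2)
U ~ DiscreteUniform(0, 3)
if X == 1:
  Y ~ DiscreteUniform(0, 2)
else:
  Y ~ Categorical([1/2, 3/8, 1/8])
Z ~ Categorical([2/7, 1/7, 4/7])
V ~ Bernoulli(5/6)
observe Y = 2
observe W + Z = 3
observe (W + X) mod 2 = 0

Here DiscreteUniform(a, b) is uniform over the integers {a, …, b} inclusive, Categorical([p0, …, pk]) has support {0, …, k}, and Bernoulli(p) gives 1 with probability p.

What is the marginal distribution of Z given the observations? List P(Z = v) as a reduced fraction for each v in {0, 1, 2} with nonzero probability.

Enumerate traces; 24 have nonzero weight after conditioning:
  (X=0, W=2, U=0, Y=2, Z=1, V=0) weight 1/6720
  (X=0, W=2, U=0, Y=2, Z=1, V=1) weight 1/1344
  (X=0, W=2, U=1, Y=2, Z=1, V=0) weight 1/6720
  (X=0, W=2, U=1, Y=2, Z=1, V=1) weight 1/1344
  (X=0, W=2, U=2, Y=2, Z=1, V=0) weight 1/6720
  (X=0, W=2, U=2, Y=2, Z=1, V=1) weight 1/1344
  (X=0, W=2, U=3, Y=2, Z=1, V=0) weight 1/6720
  (X=0, W=2, U=3, Y=2, Z=1, V=1) weight 1/1344
  (X=1, W=1, U=0, Y=2, Z=2, V=0) weight 1/840
  … 15 more
Group by Z:
  weight(Z=1) = 1/160
  weight(Z=2) = 1/35
Total weight = 1/160 + 1/35 = 39/1120
P(Z=1 | obs) = 1/160 / 39/1120 = 7/39
P(Z=2 | obs) = 1/35 / 39/1120 = 32/39

P(Z=1) = 7/39, P(Z=2) = 32/39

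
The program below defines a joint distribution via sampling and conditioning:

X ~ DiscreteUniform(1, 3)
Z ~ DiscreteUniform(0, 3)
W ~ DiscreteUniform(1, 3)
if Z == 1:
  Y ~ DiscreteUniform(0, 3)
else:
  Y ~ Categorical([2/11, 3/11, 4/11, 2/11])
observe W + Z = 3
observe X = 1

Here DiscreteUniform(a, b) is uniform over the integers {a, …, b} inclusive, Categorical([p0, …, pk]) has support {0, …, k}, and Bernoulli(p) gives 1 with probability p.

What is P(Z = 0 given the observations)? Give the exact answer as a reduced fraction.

Enumerate traces; 12 have nonzero weight after conditioning:
  (X=1, Z=0, W=3, Y=0) weight 1/198
  (X=1, Z=0, W=3, Y=1) weight 1/132
  (X=1, Z=0, W=3, Y=2) weight 1/99
  (X=1, Z=0, W=3, Y=3) weight 1/198
  (X=1, Z=1, W=2, Y=0) weight 1/144
  (X=1, Z=1, W=2, Y=1) weight 1/144
  (X=1, Z=1, W=2, Y=2) weight 1/144
  (X=1, Z=1, W=2, Y=3) weight 1/144
  (X=1, Z=2, W=1, Y=0) weight 1/198
  … 3 more
Group by Z:
  weight(Z=0) = 1/36
  weight(Z=1) = 1/36
  weight(Z=2) = 1/36
Total weight = 1/36 + 1/36 + 1/36 = 1/12
P(Z=0 | obs) = 1/36 / 1/12 = 1/3
P(Z=1 | obs) = 1/36 / 1/12 = 1/3
P(Z=2 | obs) = 1/36 / 1/12 = 1/3

P(Z = 0 | obs) = 1/3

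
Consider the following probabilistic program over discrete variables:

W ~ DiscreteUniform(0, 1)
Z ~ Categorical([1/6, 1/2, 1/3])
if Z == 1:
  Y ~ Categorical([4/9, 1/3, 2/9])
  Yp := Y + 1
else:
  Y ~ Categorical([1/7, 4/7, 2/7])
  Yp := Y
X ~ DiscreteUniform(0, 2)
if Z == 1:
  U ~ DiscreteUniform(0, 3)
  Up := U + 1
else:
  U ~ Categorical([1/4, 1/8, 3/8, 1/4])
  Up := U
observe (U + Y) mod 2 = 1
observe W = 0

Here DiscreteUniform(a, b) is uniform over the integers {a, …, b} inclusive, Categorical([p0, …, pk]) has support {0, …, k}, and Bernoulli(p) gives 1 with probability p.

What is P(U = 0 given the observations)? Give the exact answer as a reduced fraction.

P(U = 0 | obs) = 2/9

Enumerate traces; 54 have nonzero weight after conditioning:
  (W=0, Z=0, Y=0, X=0, U=1) weight 1/2016
  (W=0, Z=0, Y=0, X=0, U=3) weight 1/1008
  (W=0, Z=0, Y=0, X=1, U=1) weight 1/2016
  (W=0, Z=0, Y=0, X=1, U=3) weight 1/1008
  (W=0, Z=0, Y=0, X=2, U=1) weight 1/2016
  (W=0, Z=0, Y=0, X=2, U=3) weight 1/1008
  (W=0, Z=0, Y=1, X=0, U=0) weight 1/252
  (W=0, Z=0, Y=1, X=0, U=2) weight 1/168
  … 46 more
Group by U:
  weight(U=0) = 19/336
  weight(U=1) = 37/672
  weight(U=2) = 25/336
  weight(U=3) = 23/336
Total weight = 19/336 + 37/672 + 25/336 + 23/336 = 57/224
P(U=0 | obs) = 19/336 / 57/224 = 2/9
P(U=1 | obs) = 37/672 / 57/224 = 37/171
P(U=2 | obs) = 25/336 / 57/224 = 50/171
P(U=3 | obs) = 23/336 / 57/224 = 46/171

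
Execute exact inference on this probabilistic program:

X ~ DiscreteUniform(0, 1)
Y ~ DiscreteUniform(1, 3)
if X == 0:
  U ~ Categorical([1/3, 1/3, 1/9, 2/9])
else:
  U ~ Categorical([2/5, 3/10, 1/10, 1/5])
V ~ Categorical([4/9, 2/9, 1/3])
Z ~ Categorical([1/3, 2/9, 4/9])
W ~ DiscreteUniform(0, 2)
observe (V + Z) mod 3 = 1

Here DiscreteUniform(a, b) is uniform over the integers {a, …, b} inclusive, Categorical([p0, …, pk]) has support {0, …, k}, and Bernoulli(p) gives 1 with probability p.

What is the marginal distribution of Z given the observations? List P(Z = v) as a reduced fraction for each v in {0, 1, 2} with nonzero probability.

P(Z=0) = 3/13, P(Z=1) = 4/13, P(Z=2) = 6/13

Enumerate traces; 216 have nonzero weight after conditioning:
  (X=0, Y=1, U=0, V=0, Z=1, W=0) weight 4/2187
  (X=0, Y=1, U=0, V=0, Z=1, W=1) weight 4/2187
  (X=0, Y=1, U=0, V=0, Z=1, W=2) weight 4/2187
  (X=0, Y=1, U=0, V=1, Z=0, W=0) weight 1/729
  (X=0, Y=1, U=0, V=1, Z=0, W=1) weight 1/729
  (X=0, Y=1, U=0, V=1, Z=0, W=2) weight 1/729
  (X=0, Y=1, U=0, V=2, Z=2, W=0) weight 2/729
  (X=0, Y=1, U=0, V=2, Z=2, W=1) weight 2/729
  … 208 more
Group by Z:
  weight(Z=0) = 2/27
  weight(Z=1) = 8/81
  weight(Z=2) = 4/27
Total weight = 2/27 + 8/81 + 4/27 = 26/81
P(Z=0 | obs) = 2/27 / 26/81 = 3/13
P(Z=1 | obs) = 8/81 / 26/81 = 4/13
P(Z=2 | obs) = 4/27 / 26/81 = 6/13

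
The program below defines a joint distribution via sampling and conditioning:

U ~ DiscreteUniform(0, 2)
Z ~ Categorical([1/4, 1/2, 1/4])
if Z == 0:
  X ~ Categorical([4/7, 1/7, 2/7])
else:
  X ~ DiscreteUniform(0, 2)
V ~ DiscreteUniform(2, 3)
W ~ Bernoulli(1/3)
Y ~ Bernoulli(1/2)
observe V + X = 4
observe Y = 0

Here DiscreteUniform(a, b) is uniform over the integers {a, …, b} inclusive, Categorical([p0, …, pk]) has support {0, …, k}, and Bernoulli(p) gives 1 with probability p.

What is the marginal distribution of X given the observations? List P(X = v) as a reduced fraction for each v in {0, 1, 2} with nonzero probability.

P(X=1) = 8/17, P(X=2) = 9/17

Enumerate traces; 36 have nonzero weight after conditioning:
  (U=0, Z=0, X=1, V=3, W=0, Y=0) weight 1/504
  (U=0, Z=0, X=1, V=3, W=1, Y=0) weight 1/1008
  (U=0, Z=0, X=2, V=2, W=0, Y=0) weight 1/252
  (U=0, Z=0, X=2, V=2, W=1, Y=0) weight 1/504
  (U=0, Z=1, X=1, V=3, W=0, Y=0) weight 1/108
  (U=0, Z=1, X=1, V=3, W=1, Y=0) weight 1/216
  (U=0, Z=1, X=2, V=2, W=0, Y=0) weight 1/108
  (U=0, Z=1, X=2, V=2, W=1, Y=0) weight 1/216
  … 28 more
Group by X:
  weight(X=1) = 1/14
  weight(X=2) = 9/112
Total weight = 1/14 + 9/112 = 17/112
P(X=1 | obs) = 1/14 / 17/112 = 8/17
P(X=2 | obs) = 9/112 / 17/112 = 9/17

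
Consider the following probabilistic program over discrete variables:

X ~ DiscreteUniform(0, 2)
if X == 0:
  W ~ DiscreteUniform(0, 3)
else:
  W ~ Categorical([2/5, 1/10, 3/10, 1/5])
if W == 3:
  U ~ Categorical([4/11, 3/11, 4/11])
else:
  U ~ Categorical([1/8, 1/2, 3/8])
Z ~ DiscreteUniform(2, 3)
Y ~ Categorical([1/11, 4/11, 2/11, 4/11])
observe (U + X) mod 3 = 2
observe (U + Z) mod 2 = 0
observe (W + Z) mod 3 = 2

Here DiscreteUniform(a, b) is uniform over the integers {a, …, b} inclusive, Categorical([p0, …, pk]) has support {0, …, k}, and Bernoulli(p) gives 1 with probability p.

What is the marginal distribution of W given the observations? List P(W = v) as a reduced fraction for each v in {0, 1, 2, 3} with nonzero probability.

Enumerate traces; 20 have nonzero weight after conditioning:
  (X=0, W=0, U=2, Z=2, Y=0) weight 1/704
  (X=0, W=0, U=2, Z=2, Y=1) weight 1/176
  (X=0, W=0, U=2, Z=2, Y=2) weight 1/352
  (X=0, W=0, U=2, Z=2, Y=3) weight 1/176
  (X=0, W=3, U=2, Z=2, Y=0) weight 1/726
  (X=0, W=3, U=2, Z=2, Y=1) weight 2/363
  (X=0, W=3, U=2, Z=2, Y=2) weight 1/363
  (X=0, W=3, U=2, Z=2, Y=3) weight 2/363
  (X=1, W=2, U=1, Z=3, Y=0) weight 1/440
  … 11 more
Group by W:
  weight(W=0) = 23/960
  weight(W=2) = 1/40
  weight(W=3) = 3/110
Total weight = 23/960 + 1/40 + 3/110 = 161/2112
P(W=0 | obs) = 23/960 / 161/2112 = 11/35
P(W=2 | obs) = 1/40 / 161/2112 = 264/805
P(W=3 | obs) = 3/110 / 161/2112 = 288/805

P(W=0) = 11/35, P(W=2) = 264/805, P(W=3) = 288/805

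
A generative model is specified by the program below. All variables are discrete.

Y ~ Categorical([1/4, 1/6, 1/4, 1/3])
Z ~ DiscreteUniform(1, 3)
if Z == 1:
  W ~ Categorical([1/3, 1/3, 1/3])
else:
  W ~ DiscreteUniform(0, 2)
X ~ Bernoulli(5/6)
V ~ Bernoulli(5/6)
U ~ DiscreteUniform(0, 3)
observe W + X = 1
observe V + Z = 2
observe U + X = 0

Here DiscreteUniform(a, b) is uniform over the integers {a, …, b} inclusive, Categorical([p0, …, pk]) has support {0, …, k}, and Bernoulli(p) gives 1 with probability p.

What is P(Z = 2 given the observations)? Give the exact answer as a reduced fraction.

Enumerate traces; 8 have nonzero weight after conditioning:
  (Y=0, Z=1, W=1, X=0, V=1, U=0) weight 5/5184
  (Y=0, Z=2, W=1, X=0, V=0, U=0) weight 1/5184
  (Y=1, Z=1, W=1, X=0, V=1, U=0) weight 5/7776
  (Y=1, Z=2, W=1, X=0, V=0, U=0) weight 1/7776
  (Y=2, Z=1, W=1, X=0, V=1, U=0) weight 5/5184
  (Y=2, Z=2, W=1, X=0, V=0, U=0) weight 1/5184
  (Y=3, Z=1, W=1, X=0, V=1, U=0) weight 5/3888
  (Y=3, Z=2, W=1, X=0, V=0, U=0) weight 1/3888
Group by Z:
  weight(Z=1) = 5/1296
  weight(Z=2) = 1/1296
Total weight = 5/1296 + 1/1296 = 1/216
P(Z=1 | obs) = 5/1296 / 1/216 = 5/6
P(Z=2 | obs) = 1/1296 / 1/216 = 1/6

P(Z = 2 | obs) = 1/6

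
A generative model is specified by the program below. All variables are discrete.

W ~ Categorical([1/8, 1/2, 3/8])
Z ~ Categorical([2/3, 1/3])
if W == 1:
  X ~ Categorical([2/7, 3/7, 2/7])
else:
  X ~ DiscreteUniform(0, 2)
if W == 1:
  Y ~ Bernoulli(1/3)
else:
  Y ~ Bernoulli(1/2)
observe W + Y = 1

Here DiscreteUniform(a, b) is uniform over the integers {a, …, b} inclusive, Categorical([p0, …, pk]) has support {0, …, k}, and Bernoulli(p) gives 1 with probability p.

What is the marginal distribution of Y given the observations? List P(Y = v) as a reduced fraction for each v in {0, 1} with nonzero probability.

P(Y=0) = 16/19, P(Y=1) = 3/19

Enumerate traces; 12 have nonzero weight after conditioning:
  (W=0, Z=0, X=0, Y=1) weight 1/72
  (W=0, Z=0, X=1, Y=1) weight 1/72
  (W=0, Z=0, X=2, Y=1) weight 1/72
  (W=0, Z=1, X=0, Y=1) weight 1/144
  (W=0, Z=1, X=1, Y=1) weight 1/144
  (W=0, Z=1, X=2, Y=1) weight 1/144
  (W=1, Z=0, X=0, Y=0) weight 4/63
  (W=1, Z=0, X=1, Y=0) weight 2/21
  … 4 more
Group by Y:
  weight(Y=0) = 1/3
  weight(Y=1) = 1/16
Total weight = 1/3 + 1/16 = 19/48
P(Y=0 | obs) = 1/3 / 19/48 = 16/19
P(Y=1 | obs) = 1/16 / 19/48 = 3/19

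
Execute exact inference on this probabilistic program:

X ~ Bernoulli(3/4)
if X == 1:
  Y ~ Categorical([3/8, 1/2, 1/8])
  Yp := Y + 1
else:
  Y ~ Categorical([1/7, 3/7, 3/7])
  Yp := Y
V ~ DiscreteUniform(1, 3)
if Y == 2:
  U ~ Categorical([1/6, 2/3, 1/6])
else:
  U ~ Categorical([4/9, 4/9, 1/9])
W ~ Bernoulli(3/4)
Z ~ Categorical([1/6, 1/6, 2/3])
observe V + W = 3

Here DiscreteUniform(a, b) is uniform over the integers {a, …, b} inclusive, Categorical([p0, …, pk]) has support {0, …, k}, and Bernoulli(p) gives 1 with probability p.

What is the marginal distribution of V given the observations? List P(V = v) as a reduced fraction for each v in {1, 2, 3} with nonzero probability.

P(V=2) = 3/4, P(V=3) = 1/4

Enumerate traces; 108 have nonzero weight after conditioning:
  (X=0, Y=0, V=2, U=0, W=1, Z=0) weight 1/1512
  (X=0, Y=0, V=2, U=0, W=1, Z=1) weight 1/1512
  (X=0, Y=0, V=2, U=0, W=1, Z=2) weight 1/378
  (X=0, Y=0, V=2, U=1, W=1, Z=0) weight 1/1512
  (X=0, Y=0, V=2, U=1, W=1, Z=1) weight 1/1512
  (X=0, Y=0, V=2, U=1, W=1, Z=2) weight 1/378
  (X=0, Y=0, V=2, U=2, W=1, Z=0) weight 1/6048
  (X=0, Y=0, V=2, U=2, W=1, Z=1) weight 1/6048
  (X=0, Y=0, V=3, U=0, W=0, Z=0) weight 1/4536
  … 99 more
Group by V:
  weight(V=2) = 1/4
  weight(V=3) = 1/12
Total weight = 1/4 + 1/12 = 1/3
P(V=2 | obs) = 1/4 / 1/3 = 3/4
P(V=3 | obs) = 1/12 / 1/3 = 1/4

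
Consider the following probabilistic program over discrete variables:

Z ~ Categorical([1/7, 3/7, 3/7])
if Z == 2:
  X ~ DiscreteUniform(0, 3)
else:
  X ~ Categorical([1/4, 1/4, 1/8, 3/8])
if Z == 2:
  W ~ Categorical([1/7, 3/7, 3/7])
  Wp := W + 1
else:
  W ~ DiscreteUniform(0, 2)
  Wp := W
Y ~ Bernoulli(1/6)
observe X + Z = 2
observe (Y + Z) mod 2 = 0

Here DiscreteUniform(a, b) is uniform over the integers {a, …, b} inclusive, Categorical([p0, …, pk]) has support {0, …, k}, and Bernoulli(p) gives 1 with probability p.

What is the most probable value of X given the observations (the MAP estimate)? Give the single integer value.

Enumerate traces; 9 have nonzero weight after conditioning:
  (Z=0, X=2, W=0, Y=0) weight 5/1008
  (Z=0, X=2, W=1, Y=0) weight 5/1008
  (Z=0, X=2, W=2, Y=0) weight 5/1008
  (Z=1, X=1, W=0, Y=1) weight 1/168
  (Z=1, X=1, W=1, Y=1) weight 1/168
  (Z=1, X=1, W=2, Y=1) weight 1/168
  (Z=2, X=0, W=0, Y=0) weight 5/392
  (Z=2, X=0, W=1, Y=0) weight 15/392
  … 1 more
Group by X:
  weight(X=0) = 5/56
  weight(X=1) = 1/56
  weight(X=2) = 5/336
Total weight = 5/56 + 1/56 + 5/336 = 41/336
P(X=0 | obs) = 5/56 / 41/336 = 30/41
P(X=1 | obs) = 1/56 / 41/336 = 6/41
P(X=2 | obs) = 5/336 / 41/336 = 5/41
argmax = 0

argmax_v P(X = v | obs) = 0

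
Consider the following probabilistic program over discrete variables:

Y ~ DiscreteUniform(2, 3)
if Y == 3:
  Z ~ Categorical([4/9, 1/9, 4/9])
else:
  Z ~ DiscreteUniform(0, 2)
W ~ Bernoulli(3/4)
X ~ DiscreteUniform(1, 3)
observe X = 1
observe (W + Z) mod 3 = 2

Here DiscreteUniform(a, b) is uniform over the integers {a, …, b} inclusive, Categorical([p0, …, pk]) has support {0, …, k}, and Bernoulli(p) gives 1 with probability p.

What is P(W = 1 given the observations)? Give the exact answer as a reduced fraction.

Enumerate traces; 4 have nonzero weight after conditioning:
  (Y=2, Z=1, W=1, X=1) weight 1/24
  (Y=2, Z=2, W=0, X=1) weight 1/72
  (Y=3, Z=1, W=1, X=1) weight 1/72
  (Y=3, Z=2, W=0, X=1) weight 1/54
Group by W:
  weight(W=0) = 7/216
  weight(W=1) = 1/18
Total weight = 7/216 + 1/18 = 19/216
P(W=0 | obs) = 7/216 / 19/216 = 7/19
P(W=1 | obs) = 1/18 / 19/216 = 12/19

P(W = 1 | obs) = 12/19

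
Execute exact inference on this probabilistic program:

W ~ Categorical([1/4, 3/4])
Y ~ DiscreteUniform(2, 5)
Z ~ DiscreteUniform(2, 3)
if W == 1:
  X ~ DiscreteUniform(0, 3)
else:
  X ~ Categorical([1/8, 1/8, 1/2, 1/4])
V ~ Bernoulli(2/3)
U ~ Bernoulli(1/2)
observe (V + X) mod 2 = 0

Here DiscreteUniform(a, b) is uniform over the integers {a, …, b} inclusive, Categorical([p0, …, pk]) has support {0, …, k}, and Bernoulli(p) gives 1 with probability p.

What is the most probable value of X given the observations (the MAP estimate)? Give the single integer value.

argmax_v P(X = v | obs) = 3

Enumerate traces; 128 have nonzero weight after conditioning:
  (W=0, Y=2, Z=2, X=0, V=0, U=0) weight 1/1536
  (W=0, Y=2, Z=2, X=0, V=0, U=1) weight 1/1536
  (W=0, Y=2, Z=2, X=1, V=1, U=0) weight 1/768
  (W=0, Y=2, Z=2, X=1, V=1, U=1) weight 1/768
  (W=0, Y=2, Z=2, X=2, V=0, U=0) weight 1/384
  (W=0, Y=2, Z=2, X=2, V=0, U=1) weight 1/384
  (W=0, Y=2, Z=2, X=3, V=1, U=0) weight 1/384
  (W=0, Y=2, Z=2, X=3, V=1, U=1) weight 1/384
  … 120 more
Group by X:
  weight(X=0) = 7/96
  weight(X=1) = 7/48
  weight(X=2) = 5/48
  weight(X=3) = 1/6
Total weight = 7/96 + 7/48 + 5/48 + 1/6 = 47/96
P(X=0 | obs) = 7/96 / 47/96 = 7/47
P(X=1 | obs) = 7/48 / 47/96 = 14/47
P(X=2 | obs) = 5/48 / 47/96 = 10/47
P(X=3 | obs) = 1/6 / 47/96 = 16/47
argmax = 3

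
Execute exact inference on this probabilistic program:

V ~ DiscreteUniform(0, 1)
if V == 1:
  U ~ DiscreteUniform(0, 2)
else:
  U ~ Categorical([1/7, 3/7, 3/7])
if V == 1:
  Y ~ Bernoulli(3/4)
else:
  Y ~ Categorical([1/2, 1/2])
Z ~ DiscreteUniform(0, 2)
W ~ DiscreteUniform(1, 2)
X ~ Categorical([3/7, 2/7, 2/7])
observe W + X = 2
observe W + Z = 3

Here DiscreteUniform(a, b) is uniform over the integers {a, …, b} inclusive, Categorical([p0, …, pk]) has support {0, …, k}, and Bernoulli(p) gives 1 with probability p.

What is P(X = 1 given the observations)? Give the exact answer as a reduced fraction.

Enumerate traces; 24 have nonzero weight after conditioning:
  (V=0, U=0, Y=0, Z=1, W=2, X=0) weight 1/392
  (V=0, U=0, Y=0, Z=2, W=1, X=1) weight 1/588
  (V=0, U=0, Y=1, Z=1, W=2, X=0) weight 1/392
  (V=0, U=0, Y=1, Z=2, W=1, X=1) weight 1/588
  (V=0, U=1, Y=0, Z=1, W=2, X=0) weight 3/392
  (V=0, U=1, Y=0, Z=2, W=1, X=1) weight 1/196
  (V=0, U=1, Y=1, Z=1, W=2, X=0) weight 3/392
  (V=0, U=1, Y=1, Z=2, W=1, X=1) weight 1/196
  … 16 more
Group by X:
  weight(X=0) = 1/14
  weight(X=1) = 1/21
Total weight = 1/14 + 1/21 = 5/42
P(X=0 | obs) = 1/14 / 5/42 = 3/5
P(X=1 | obs) = 1/21 / 5/42 = 2/5

P(X = 1 | obs) = 2/5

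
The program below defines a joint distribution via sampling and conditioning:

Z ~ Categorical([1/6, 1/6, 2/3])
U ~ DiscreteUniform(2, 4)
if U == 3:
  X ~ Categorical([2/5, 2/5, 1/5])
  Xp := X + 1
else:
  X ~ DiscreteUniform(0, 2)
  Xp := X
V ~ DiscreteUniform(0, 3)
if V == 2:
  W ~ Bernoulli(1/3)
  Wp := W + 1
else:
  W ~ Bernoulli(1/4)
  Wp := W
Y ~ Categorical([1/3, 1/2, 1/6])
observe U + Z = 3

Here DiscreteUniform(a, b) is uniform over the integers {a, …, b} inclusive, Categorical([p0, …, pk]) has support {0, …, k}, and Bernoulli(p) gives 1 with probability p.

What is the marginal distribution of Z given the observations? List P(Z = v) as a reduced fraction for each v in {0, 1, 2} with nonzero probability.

Enumerate traces; 144 have nonzero weight after conditioning:
  (Z=0, U=3, X=0, V=0, W=0, Y=0) weight 1/720
  (Z=0, U=3, X=0, V=0, W=0, Y=1) weight 1/480
  (Z=0, U=3, X=0, V=0, W=0, Y=2) weight 1/1440
  (Z=0, U=3, X=0, V=0, W=1, Y=0) weight 1/2160
  (Z=0, U=3, X=0, V=0, W=1, Y=1) weight 1/1440
  (Z=0, U=3, X=0, V=0, W=1, Y=2) weight 1/4320
  (Z=0, U=3, X=0, V=1, W=0, Y=0) weight 1/720
  (Z=0, U=3, X=0, V=1, W=0, Y=1) weight 1/480
  (Z=1, U=2, X=0, V=0, W=0, Y=0) weight 1/864
  … 135 more
Group by Z:
  weight(Z=0) = 1/18
  weight(Z=1) = 1/18
Total weight = 1/18 + 1/18 = 1/9
P(Z=0 | obs) = 1/18 / 1/9 = 1/2
P(Z=1 | obs) = 1/18 / 1/9 = 1/2

P(Z=0) = 1/2, P(Z=1) = 1/2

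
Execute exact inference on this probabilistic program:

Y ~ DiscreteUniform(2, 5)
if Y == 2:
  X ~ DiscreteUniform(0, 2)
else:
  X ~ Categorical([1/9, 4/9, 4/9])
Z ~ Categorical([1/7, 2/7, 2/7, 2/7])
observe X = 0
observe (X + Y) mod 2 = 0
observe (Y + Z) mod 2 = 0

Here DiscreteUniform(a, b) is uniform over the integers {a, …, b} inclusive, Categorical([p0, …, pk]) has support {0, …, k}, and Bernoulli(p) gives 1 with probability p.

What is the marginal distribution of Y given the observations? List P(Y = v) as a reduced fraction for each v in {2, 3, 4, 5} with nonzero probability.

P(Y=2) = 3/4, P(Y=4) = 1/4

Enumerate traces; 4 have nonzero weight after conditioning:
  (Y=2, X=0, Z=0) weight 1/84
  (Y=2, X=0, Z=2) weight 1/42
  (Y=4, X=0, Z=0) weight 1/252
  (Y=4, X=0, Z=2) weight 1/126
Group by Y:
  weight(Y=2) = 1/28
  weight(Y=4) = 1/84
Total weight = 1/28 + 1/84 = 1/21
P(Y=2 | obs) = 1/28 / 1/21 = 3/4
P(Y=4 | obs) = 1/84 / 1/21 = 1/4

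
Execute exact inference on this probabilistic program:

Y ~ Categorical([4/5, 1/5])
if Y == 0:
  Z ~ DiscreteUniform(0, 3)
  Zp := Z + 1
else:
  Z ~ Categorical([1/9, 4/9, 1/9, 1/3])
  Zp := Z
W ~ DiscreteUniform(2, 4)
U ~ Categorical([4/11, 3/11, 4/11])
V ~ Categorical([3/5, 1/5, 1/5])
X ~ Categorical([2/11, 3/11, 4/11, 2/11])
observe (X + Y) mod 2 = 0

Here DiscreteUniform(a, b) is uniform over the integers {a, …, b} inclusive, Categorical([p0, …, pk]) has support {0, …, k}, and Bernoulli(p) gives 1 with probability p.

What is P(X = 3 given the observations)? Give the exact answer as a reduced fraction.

P(X = 3 | obs) = 2/29

Enumerate traces; 432 have nonzero weight after conditioning:
  (Y=0, Z=0, W=2, U=0, V=0, X=0) weight 8/3025
  (Y=0, Z=0, W=2, U=0, V=0, X=2) weight 16/3025
  (Y=0, Z=0, W=2, U=0, V=1, X=0) weight 8/9075
  (Y=0, Z=0, W=2, U=0, V=1, X=2) weight 16/9075
  (Y=0, Z=0, W=2, U=0, V=2, X=0) weight 8/9075
  (Y=0, Z=0, W=2, U=0, V=2, X=2) weight 16/9075
  (Y=0, Z=0, W=2, U=1, V=0, X=0) weight 6/3025
  (Y=0, Z=0, W=2, U=1, V=0, X=2) weight 12/3025
  (Y=1, Z=0, W=2, U=0, V=0, X=1) weight 4/9075
  (Y=1, Z=0, W=2, U=0, V=0, X=3) weight 8/27225
  … 422 more
Group by X:
  weight(X=0) = 8/55
  weight(X=1) = 3/55
  weight(X=2) = 16/55
  weight(X=3) = 2/55
Total weight = 8/55 + 3/55 + 16/55 + 2/55 = 29/55
P(X=0 | obs) = 8/55 / 29/55 = 8/29
P(X=1 | obs) = 3/55 / 29/55 = 3/29
P(X=2 | obs) = 16/55 / 29/55 = 16/29
P(X=3 | obs) = 2/55 / 29/55 = 2/29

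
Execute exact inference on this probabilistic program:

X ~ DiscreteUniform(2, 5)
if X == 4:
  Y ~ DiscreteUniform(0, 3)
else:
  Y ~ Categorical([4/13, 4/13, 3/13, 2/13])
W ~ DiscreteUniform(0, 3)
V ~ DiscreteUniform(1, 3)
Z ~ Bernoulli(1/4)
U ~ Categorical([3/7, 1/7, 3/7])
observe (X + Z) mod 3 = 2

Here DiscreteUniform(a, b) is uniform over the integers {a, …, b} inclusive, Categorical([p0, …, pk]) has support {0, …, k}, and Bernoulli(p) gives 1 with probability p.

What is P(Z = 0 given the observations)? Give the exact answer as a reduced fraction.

P(Z = 0 | obs) = 6/7

Enumerate traces; 432 have nonzero weight after conditioning:
  (X=2, Y=0, W=0, V=1, Z=0, U=0) weight 3/1456
  (X=2, Y=0, W=0, V=1, Z=0, U=1) weight 1/1456
  (X=2, Y=0, W=0, V=1, Z=0, U=2) weight 3/1456
  (X=2, Y=0, W=0, V=2, Z=0, U=0) weight 3/1456
  (X=2, Y=0, W=0, V=2, Z=0, U=1) weight 1/1456
  (X=2, Y=0, W=0, V=2, Z=0, U=2) weight 3/1456
  (X=2, Y=0, W=0, V=3, Z=0, U=0) weight 3/1456
  (X=2, Y=0, W=0, V=3, Z=0, U=1) weight 1/1456
  (X=4, Y=0, W=0, V=1, Z=1, U=0) weight 1/1792
  … 423 more
Group by Z:
  weight(Z=0) = 3/8
  weight(Z=1) = 1/16
Total weight = 3/8 + 1/16 = 7/16
P(Z=0 | obs) = 3/8 / 7/16 = 6/7
P(Z=1 | obs) = 1/16 / 7/16 = 1/7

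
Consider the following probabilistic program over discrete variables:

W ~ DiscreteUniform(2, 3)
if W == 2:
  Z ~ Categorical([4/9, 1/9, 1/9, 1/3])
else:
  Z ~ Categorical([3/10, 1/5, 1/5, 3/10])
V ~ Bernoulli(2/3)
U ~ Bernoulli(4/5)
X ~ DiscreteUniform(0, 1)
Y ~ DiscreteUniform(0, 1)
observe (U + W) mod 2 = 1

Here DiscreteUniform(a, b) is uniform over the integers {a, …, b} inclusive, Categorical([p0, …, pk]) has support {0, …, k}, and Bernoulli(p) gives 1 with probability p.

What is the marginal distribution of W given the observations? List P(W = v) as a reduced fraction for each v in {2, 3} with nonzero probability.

Enumerate traces; 64 have nonzero weight after conditioning:
  (W=2, Z=0, V=0, U=1, X=0, Y=0) weight 2/135
  (W=2, Z=0, V=0, U=1, X=0, Y=1) weight 2/135
  (W=2, Z=0, V=0, U=1, X=1, Y=0) weight 2/135
  (W=2, Z=0, V=0, U=1, X=1, Y=1) weight 2/135
  (W=2, Z=0, V=1, U=1, X=0, Y=0) weight 4/135
  (W=2, Z=0, V=1, U=1, X=0, Y=1) weight 4/135
  (W=2, Z=0, V=1, U=1, X=1, Y=0) weight 4/135
  (W=2, Z=0, V=1, U=1, X=1, Y=1) weight 4/135
  (W=3, Z=0, V=0, U=0, X=0, Y=0) weight 1/400
  … 55 more
Group by W:
  weight(W=2) = 2/5
  weight(W=3) = 1/10
Total weight = 2/5 + 1/10 = 1/2
P(W=2 | obs) = 2/5 / 1/2 = 4/5
P(W=3 | obs) = 1/10 / 1/2 = 1/5

P(W=2) = 4/5, P(W=3) = 1/5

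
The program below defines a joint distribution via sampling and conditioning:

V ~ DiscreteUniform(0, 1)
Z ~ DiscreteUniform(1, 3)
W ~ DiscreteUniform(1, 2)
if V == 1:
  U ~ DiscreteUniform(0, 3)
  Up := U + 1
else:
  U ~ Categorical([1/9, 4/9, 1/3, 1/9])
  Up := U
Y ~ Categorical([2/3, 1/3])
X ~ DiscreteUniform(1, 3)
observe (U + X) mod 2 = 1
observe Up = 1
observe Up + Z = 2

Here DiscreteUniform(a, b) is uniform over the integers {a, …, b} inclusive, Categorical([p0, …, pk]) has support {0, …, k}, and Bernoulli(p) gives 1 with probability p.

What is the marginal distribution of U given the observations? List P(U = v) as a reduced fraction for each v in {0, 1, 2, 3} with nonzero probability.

Enumerate traces; 12 have nonzero weight after conditioning:
  (V=0, Z=1, W=1, U=1, Y=0, X=2) weight 2/243
  (V=0, Z=1, W=1, U=1, Y=1, X=2) weight 1/243
  (V=0, Z=1, W=2, U=1, Y=0, X=2) weight 2/243
  (V=0, Z=1, W=2, U=1, Y=1, X=2) weight 1/243
  (V=1, Z=1, W=1, U=0, Y=0, X=1) weight 1/216
  (V=1, Z=1, W=1, U=0, Y=0, X=3) weight 1/216
  (V=1, Z=1, W=1, U=0, Y=1, X=1) weight 1/432
  (V=1, Z=1, W=1, U=0, Y=1, X=3) weight 1/432
  … 4 more
Group by U:
  weight(U=0) = 1/36
  weight(U=1) = 2/81
Total weight = 1/36 + 2/81 = 17/324
P(U=0 | obs) = 1/36 / 17/324 = 9/17
P(U=1 | obs) = 2/81 / 17/324 = 8/17

P(U=0) = 9/17, P(U=1) = 8/17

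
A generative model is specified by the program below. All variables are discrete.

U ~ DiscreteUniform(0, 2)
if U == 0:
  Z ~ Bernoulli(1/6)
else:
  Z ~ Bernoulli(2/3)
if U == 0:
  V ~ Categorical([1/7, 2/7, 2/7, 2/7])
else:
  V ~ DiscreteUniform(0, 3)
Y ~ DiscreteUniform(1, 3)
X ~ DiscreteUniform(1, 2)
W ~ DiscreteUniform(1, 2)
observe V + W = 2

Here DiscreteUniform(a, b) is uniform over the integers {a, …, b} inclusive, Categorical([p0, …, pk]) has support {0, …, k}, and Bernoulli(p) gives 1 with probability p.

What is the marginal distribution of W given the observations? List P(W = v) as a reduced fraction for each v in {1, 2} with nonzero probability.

Enumerate traces; 72 have nonzero weight after conditioning:
  (U=0, Z=0, V=0, Y=1, X=1, W=2) weight 5/1512
  (U=0, Z=0, V=0, Y=1, X=2, W=2) weight 5/1512
  (U=0, Z=0, V=0, Y=2, X=1, W=2) weight 5/1512
  (U=0, Z=0, V=0, Y=2, X=2, W=2) weight 5/1512
  (U=0, Z=0, V=0, Y=3, X=1, W=2) weight 5/1512
  (U=0, Z=0, V=0, Y=3, X=2, W=2) weight 5/1512
  (U=0, Z=0, V=1, Y=1, X=1, W=1) weight 5/756
  (U=0, Z=0, V=1, Y=1, X=2, W=1) weight 5/756
  … 64 more
Group by W:
  weight(W=1) = 11/84
  weight(W=2) = 3/28
Total weight = 11/84 + 3/28 = 5/21
P(W=1 | obs) = 11/84 / 5/21 = 11/20
P(W=2 | obs) = 3/28 / 5/21 = 9/20

P(W=1) = 11/20, P(W=2) = 9/20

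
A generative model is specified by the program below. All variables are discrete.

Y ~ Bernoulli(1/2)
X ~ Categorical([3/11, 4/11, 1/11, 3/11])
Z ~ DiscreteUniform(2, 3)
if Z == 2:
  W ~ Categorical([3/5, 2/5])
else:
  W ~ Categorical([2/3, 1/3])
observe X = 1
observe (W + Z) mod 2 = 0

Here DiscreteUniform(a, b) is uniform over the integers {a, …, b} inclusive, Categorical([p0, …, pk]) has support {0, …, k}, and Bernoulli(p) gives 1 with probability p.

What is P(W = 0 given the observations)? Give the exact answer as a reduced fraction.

P(W = 0 | obs) = 9/14

Enumerate traces; 4 have nonzero weight after conditioning:
  (Y=0, X=1, Z=2, W=0) weight 3/55
  (Y=0, X=1, Z=3, W=1) weight 1/33
  (Y=1, X=1, Z=2, W=0) weight 3/55
  (Y=1, X=1, Z=3, W=1) weight 1/33
Group by W:
  weight(W=0) = 6/55
  weight(W=1) = 2/33
Total weight = 6/55 + 2/33 = 28/165
P(W=0 | obs) = 6/55 / 28/165 = 9/14
P(W=1 | obs) = 2/33 / 28/165 = 5/14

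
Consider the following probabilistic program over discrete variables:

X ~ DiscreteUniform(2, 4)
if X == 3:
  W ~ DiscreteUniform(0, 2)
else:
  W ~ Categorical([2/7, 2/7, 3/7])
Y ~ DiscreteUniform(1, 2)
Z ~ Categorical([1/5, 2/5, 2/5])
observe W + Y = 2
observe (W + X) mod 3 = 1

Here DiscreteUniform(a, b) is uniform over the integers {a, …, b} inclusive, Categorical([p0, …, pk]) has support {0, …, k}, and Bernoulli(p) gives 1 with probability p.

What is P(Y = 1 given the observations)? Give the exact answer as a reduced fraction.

P(Y = 1 | obs) = 7/13

Enumerate traces; 6 have nonzero weight after conditioning:
  (X=3, W=1, Y=1, Z=0) weight 1/90
  (X=3, W=1, Y=1, Z=1) weight 1/45
  (X=3, W=1, Y=1, Z=2) weight 1/45
  (X=4, W=0, Y=2, Z=0) weight 1/105
  (X=4, W=0, Y=2, Z=1) weight 2/105
  (X=4, W=0, Y=2, Z=2) weight 2/105
Group by Y:
  weight(Y=1) = 1/18
  weight(Y=2) = 1/21
Total weight = 1/18 + 1/21 = 13/126
P(Y=1 | obs) = 1/18 / 13/126 = 7/13
P(Y=2 | obs) = 1/21 / 13/126 = 6/13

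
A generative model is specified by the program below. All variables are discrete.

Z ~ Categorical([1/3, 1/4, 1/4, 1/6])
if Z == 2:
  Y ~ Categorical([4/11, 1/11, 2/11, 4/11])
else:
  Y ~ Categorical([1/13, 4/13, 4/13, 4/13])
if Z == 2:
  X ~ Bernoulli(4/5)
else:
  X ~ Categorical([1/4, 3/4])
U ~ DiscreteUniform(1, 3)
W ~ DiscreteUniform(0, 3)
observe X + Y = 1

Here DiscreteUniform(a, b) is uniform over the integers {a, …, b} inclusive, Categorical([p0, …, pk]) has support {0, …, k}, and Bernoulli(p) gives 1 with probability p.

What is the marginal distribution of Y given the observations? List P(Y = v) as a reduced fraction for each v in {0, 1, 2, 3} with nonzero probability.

P(Y=0) = 1327/2039, P(Y=1) = 712/2039

Enumerate traces; 96 have nonzero weight after conditioning:
  (Z=0, Y=0, X=1, U=1, W=0) weight 1/624
  (Z=0, Y=0, X=1, U=1, W=1) weight 1/624
  (Z=0, Y=0, X=1, U=1, W=2) weight 1/624
  (Z=0, Y=0, X=1, U=1, W=3) weight 1/624
  (Z=0, Y=0, X=1, U=2, W=0) weight 1/624
  (Z=0, Y=0, X=1, U=2, W=1) weight 1/624
  (Z=0, Y=0, X=1, U=2, W=2) weight 1/624
  (Z=0, Y=0, X=1, U=2, W=3) weight 1/624
  (Z=0, Y=1, X=0, U=1, W=0) weight 1/468
  … 87 more
Group by Y:
  weight(Y=0) = 1327/11440
  weight(Y=1) = 89/1430
Total weight = 1327/11440 + 89/1430 = 2039/11440
P(Y=0 | obs) = 1327/11440 / 2039/11440 = 1327/2039
P(Y=1 | obs) = 89/1430 / 2039/11440 = 712/2039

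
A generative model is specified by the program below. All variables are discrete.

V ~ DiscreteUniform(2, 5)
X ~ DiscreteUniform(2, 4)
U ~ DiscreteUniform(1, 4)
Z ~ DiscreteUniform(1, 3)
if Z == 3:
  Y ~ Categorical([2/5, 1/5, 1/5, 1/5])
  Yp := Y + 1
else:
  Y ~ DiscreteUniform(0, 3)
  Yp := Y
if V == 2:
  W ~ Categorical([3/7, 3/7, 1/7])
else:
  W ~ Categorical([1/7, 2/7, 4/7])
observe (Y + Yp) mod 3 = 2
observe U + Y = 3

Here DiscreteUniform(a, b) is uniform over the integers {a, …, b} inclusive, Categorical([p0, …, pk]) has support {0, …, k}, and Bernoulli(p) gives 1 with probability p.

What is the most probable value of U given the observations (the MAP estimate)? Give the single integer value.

argmax_v P(U = v | obs) = 2

Enumerate traces; 108 have nonzero weight after conditioning:
  (V=2, X=2, U=1, Z=3, Y=2, W=0) weight 1/1680
  (V=2, X=2, U=1, Z=3, Y=2, W=1) weight 1/1680
  (V=2, X=2, U=1, Z=3, Y=2, W=2) weight 1/5040
  (V=2, X=2, U=2, Z=1, Y=1, W=0) weight 1/1344
  (V=2, X=2, U=2, Z=1, Y=1, W=1) weight 1/1344
  (V=2, X=2, U=2, Z=1, Y=1, W=2) weight 1/4032
  (V=2, X=2, U=2, Z=2, Y=1, W=0) weight 1/1344
  (V=2, X=2, U=2, Z=2, Y=1, W=1) weight 1/1344
  … 100 more
Group by U:
  weight(U=1) = 1/60
  weight(U=2) = 1/24
Total weight = 1/60 + 1/24 = 7/120
P(U=1 | obs) = 1/60 / 7/120 = 2/7
P(U=2 | obs) = 1/24 / 7/120 = 5/7
argmax = 2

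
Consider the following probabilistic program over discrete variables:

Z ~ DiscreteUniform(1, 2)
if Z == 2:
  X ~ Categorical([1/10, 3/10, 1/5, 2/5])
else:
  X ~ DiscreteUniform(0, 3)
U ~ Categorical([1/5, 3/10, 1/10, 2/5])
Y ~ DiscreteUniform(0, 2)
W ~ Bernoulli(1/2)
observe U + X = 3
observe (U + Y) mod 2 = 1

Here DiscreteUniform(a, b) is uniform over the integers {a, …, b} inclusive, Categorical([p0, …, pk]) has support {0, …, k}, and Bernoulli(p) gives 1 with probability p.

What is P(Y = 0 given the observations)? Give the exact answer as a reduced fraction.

Enumerate traces; 24 have nonzero weight after conditioning:
  (Z=1, X=0, U=3, Y=0, W=0) weight 1/120
  (Z=1, X=0, U=3, Y=0, W=1) weight 1/120
  (Z=1, X=0, U=3, Y=2, W=0) weight 1/120
  (Z=1, X=0, U=3, Y=2, W=1) weight 1/120
  (Z=1, X=1, U=2, Y=1, W=0) weight 1/480
  (Z=1, X=1, U=2, Y=1, W=1) weight 1/480
  (Z=1, X=2, U=1, Y=0, W=0) weight 1/160
  (Z=1, X=2, U=1, Y=0, W=1) weight 1/160
  … 16 more
Group by Y:
  weight(Y=0) = 11/240
  weight(Y=1) = 37/1200
  weight(Y=2) = 11/240
Total weight = 11/240 + 37/1200 + 11/240 = 49/400
P(Y=0 | obs) = 11/240 / 49/400 = 55/147
P(Y=1 | obs) = 37/1200 / 49/400 = 37/147
P(Y=2 | obs) = 11/240 / 49/400 = 55/147

P(Y = 0 | obs) = 55/147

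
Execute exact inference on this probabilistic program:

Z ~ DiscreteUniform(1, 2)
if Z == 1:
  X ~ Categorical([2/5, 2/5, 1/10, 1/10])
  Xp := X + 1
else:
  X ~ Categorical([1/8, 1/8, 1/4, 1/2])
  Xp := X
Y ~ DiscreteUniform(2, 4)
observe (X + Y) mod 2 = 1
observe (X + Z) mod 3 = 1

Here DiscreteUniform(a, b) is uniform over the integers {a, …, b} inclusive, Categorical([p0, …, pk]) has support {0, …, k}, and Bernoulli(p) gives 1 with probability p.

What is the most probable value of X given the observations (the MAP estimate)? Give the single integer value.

Enumerate traces; 4 have nonzero weight after conditioning:
  (Z=1, X=0, Y=3) weight 1/15
  (Z=1, X=3, Y=2) weight 1/60
  (Z=1, X=3, Y=4) weight 1/60
  (Z=2, X=2, Y=3) weight 1/24
Group by X:
  weight(X=0) = 1/15
  weight(X=2) = 1/24
  weight(X=3) = 1/30
Total weight = 1/15 + 1/24 + 1/30 = 17/120
P(X=0 | obs) = 1/15 / 17/120 = 8/17
P(X=2 | obs) = 1/24 / 17/120 = 5/17
P(X=3 | obs) = 1/30 / 17/120 = 4/17
argmax = 0

argmax_v P(X = v | obs) = 0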